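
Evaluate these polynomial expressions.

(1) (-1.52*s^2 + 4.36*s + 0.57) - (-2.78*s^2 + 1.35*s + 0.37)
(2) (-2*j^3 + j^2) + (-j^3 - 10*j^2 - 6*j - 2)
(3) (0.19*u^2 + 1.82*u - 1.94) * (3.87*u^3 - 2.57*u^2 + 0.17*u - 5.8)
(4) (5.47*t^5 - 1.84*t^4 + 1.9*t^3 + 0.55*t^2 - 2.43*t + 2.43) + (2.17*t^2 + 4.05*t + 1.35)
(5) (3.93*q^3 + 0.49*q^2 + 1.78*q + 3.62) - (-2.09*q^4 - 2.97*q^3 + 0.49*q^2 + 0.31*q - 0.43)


(1) = 1.26*s^2 + 3.01*s + 0.2
(2) = -3*j^3 - 9*j^2 - 6*j - 2
(3) = 0.7353*u^5 + 6.5551*u^4 - 12.1529*u^3 + 4.1932*u^2 - 10.8858*u + 11.252
(4) = 5.47*t^5 - 1.84*t^4 + 1.9*t^3 + 2.72*t^2 + 1.62*t + 3.78
(5) = 2.09*q^4 + 6.9*q^3 + 1.47*q + 4.05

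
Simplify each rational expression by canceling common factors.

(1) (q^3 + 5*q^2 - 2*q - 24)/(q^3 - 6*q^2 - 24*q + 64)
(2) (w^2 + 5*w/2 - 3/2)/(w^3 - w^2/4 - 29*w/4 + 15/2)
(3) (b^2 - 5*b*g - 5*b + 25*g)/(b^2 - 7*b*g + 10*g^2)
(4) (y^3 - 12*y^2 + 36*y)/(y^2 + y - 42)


(1) = (q + 3)/(q - 8)
(2) = (4*w - 2)/(4*w^2 - 13*w + 10)
(3) = (b - 5)/(b - 2*g)
(4) = (y^2 - 6*y)/(y + 7)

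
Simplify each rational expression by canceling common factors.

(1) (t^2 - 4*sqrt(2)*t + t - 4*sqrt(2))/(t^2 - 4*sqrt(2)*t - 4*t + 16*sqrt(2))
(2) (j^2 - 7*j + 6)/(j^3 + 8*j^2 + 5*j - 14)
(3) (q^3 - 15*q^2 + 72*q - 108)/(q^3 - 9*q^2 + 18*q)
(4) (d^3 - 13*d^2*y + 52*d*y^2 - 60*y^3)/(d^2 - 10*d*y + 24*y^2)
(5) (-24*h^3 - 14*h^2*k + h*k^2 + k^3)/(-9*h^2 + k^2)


(1) = (t + 1)/(t - 4)
(2) = (j - 6)/(j^2 + 9*j + 14)
(3) = (q - 6)/q
(4) = (-d^2 + 7*d*y - 10*y^2)/(-d + 4*y)
(5) = (8*h^2 + 2*h*k - k^2)/(3*h - k)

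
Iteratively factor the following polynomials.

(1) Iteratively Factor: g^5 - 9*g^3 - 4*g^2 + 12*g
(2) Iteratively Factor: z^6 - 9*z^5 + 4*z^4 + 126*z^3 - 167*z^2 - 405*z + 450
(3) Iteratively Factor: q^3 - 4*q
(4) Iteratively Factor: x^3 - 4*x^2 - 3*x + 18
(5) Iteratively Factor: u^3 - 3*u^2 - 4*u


(1) = (g)*(g^4 - 9*g^2 - 4*g + 12) = g*(g - 1)*(g^3 + g^2 - 8*g - 12) = g*(g - 1)*(g + 2)*(g^2 - g - 6) = g*(g - 1)*(g + 2)^2*(g - 3)
(2) = (z - 1)*(z^5 - 8*z^4 - 4*z^3 + 122*z^2 - 45*z - 450) = (z - 1)*(z + 2)*(z^4 - 10*z^3 + 16*z^2 + 90*z - 225) = (z - 3)*(z - 1)*(z + 2)*(z^3 - 7*z^2 - 5*z + 75) = (z - 5)*(z - 3)*(z - 1)*(z + 2)*(z^2 - 2*z - 15) = (z - 5)^2*(z - 3)*(z - 1)*(z + 2)*(z + 3)
(3) = (q)*(q^2 - 4) = q*(q + 2)*(q - 2)
(4) = (x - 3)*(x^2 - x - 6) = (x - 3)*(x + 2)*(x - 3)
(5) = (u - 4)*(u^2 + u) = u*(u - 4)*(u + 1)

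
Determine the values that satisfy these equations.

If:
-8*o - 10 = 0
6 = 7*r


Then:
o = -5/4
r = 6/7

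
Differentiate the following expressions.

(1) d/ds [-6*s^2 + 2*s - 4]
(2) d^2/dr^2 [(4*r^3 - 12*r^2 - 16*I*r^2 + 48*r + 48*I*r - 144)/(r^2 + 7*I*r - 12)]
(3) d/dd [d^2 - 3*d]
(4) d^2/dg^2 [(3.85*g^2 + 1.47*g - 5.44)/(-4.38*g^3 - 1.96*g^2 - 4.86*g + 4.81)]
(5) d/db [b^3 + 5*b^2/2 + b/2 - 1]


(1) = 2 - 12*s
(2) = (r^3*(-424 + 264*I) + r^2*(-1728 - 3168*I) + r*(6912 - 2592*I) - 864 + 3456*I)/(r^6 + 21*I*r^5 - 183*r^4 - 847*I*r^3 + 2196*r^2 + 3024*I*r - 1728)
(3) = 2*d - 3
(4) = (-147.71988*g^6 - 169.206408*g^5 + 1668.364776*g^4 - 263.69742*g^3 + 230.777424*g^2 + 915.417144*g + 112.678362)/(84.027672*g^9 + 112.804272*g^8 + 330.187176*g^7 - 18.968588*g^6 + 118.614744*g^5 - 530.888088*g^4 + 143.890794*g^3 - 204.79056*g^2 + 337.324338*g - 111.284641)
(5) = 3*b^2 + 5*b + 1/2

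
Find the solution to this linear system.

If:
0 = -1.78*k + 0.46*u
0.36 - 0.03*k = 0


Then:
k = 12.00
u = 46.43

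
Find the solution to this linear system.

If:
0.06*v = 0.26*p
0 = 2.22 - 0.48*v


Then:
p = 1.07
v = 4.62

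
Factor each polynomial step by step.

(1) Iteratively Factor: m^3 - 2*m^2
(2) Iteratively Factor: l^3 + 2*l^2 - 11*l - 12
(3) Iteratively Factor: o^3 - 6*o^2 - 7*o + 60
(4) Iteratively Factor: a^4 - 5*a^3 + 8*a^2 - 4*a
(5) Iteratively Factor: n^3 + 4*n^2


(1) = (m)*(m^2 - 2*m) = m*(m - 2)*(m)
(2) = (l + 4)*(l^2 - 2*l - 3) = (l - 3)*(l + 4)*(l + 1)
(3) = (o + 3)*(o^2 - 9*o + 20) = (o - 5)*(o + 3)*(o - 4)
(4) = (a)*(a^3 - 5*a^2 + 8*a - 4) = a*(a - 2)*(a^2 - 3*a + 2) = a*(a - 2)*(a - 1)*(a - 2)
(5) = (n)*(n^2 + 4*n) = n^2*(n + 4)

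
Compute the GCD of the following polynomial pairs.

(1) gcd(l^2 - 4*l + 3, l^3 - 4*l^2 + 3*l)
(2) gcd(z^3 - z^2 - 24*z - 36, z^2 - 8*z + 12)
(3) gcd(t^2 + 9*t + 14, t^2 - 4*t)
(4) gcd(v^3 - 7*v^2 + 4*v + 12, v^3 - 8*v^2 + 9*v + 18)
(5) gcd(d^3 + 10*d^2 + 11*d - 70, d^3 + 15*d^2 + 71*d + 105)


(1) = gcd((l - 3)*(l - 1), l*(l - 3)*(l - 1)) = l^2 - 4*l + 3
(2) = gcd((z - 6)*(z + 2)*(z + 3), (z - 6)*(z - 2)) = z - 6
(3) = 1
(4) = gcd((v - 6)*(v - 2)*(v + 1), (v - 6)*(v - 3)*(v + 1)) = v^2 - 5*v - 6
(5) = gcd((d - 2)*(d + 5)*(d + 7), (d + 3)*(d + 5)*(d + 7)) = d^2 + 12*d + 35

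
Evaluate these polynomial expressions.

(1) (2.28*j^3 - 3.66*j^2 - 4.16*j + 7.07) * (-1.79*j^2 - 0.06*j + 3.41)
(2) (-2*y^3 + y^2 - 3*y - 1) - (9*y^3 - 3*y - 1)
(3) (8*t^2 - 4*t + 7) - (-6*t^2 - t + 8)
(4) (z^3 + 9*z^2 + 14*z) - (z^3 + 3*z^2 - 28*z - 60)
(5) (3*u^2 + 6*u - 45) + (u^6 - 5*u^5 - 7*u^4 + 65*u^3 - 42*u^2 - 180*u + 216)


(1) = -4.0812*j^5 + 6.4146*j^4 + 15.4408*j^3 - 24.8863*j^2 - 14.6098*j + 24.1087
(2) = -11*y^3 + y^2
(3) = 14*t^2 - 3*t - 1
(4) = 6*z^2 + 42*z + 60
(5) = u^6 - 5*u^5 - 7*u^4 + 65*u^3 - 39*u^2 - 174*u + 171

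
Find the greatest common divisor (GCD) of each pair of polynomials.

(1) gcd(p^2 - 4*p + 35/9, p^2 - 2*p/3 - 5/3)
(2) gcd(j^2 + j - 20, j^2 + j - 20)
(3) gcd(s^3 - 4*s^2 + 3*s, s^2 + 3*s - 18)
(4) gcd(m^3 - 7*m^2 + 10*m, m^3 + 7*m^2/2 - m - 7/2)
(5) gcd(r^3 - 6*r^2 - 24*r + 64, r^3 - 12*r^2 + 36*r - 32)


(1) = p - 5/3
(2) = gcd((j - 4)*(j + 5), (j - 4)*(j + 5)) = j^2 + j - 20
(3) = gcd(s*(s - 3)*(s - 1), (s - 3)*(s + 6)) = s - 3
(4) = 1
(5) = r^2 - 10*r + 16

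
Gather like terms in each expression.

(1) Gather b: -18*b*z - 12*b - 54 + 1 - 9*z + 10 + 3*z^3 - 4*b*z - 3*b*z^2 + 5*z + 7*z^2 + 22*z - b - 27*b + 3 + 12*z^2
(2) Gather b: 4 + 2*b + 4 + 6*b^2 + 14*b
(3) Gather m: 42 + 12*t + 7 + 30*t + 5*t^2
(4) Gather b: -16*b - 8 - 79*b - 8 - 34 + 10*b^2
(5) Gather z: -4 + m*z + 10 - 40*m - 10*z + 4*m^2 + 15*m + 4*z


(1) = b*(-3*z^2 - 22*z - 40) + 3*z^3 + 19*z^2 + 18*z - 40
(2) = 6*b^2 + 16*b + 8
(3) = 5*t^2 + 42*t + 49
(4) = 10*b^2 - 95*b - 50
(5) = 4*m^2 - 25*m + z*(m - 6) + 6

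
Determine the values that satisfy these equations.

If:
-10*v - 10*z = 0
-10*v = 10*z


Then:
v = -z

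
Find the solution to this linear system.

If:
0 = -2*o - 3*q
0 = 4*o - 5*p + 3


Then:
o = -3*q/2
p = 3/5 - 6*q/5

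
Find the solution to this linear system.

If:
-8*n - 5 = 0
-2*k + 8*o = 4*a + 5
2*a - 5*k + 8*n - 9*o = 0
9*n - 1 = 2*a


Then:
a = -53/16
k = -75/232
n = -5/8
o = -129/116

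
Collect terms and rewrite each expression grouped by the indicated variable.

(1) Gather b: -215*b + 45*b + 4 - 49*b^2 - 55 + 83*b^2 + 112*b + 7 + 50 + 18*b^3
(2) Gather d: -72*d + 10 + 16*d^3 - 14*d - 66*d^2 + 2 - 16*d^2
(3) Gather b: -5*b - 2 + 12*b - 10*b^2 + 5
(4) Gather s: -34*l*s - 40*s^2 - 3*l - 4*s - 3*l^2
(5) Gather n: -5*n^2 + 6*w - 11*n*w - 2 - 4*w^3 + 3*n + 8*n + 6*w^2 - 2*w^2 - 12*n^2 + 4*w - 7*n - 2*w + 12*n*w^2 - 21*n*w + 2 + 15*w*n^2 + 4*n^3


(1) = 18*b^3 + 34*b^2 - 58*b + 6
(2) = 16*d^3 - 82*d^2 - 86*d + 12
(3) = -10*b^2 + 7*b + 3
(4) = -3*l^2 - 3*l - 40*s^2 + s*(-34*l - 4)
(5) = 4*n^3 + n^2*(15*w - 17) + n*(12*w^2 - 32*w + 4) - 4*w^3 + 4*w^2 + 8*w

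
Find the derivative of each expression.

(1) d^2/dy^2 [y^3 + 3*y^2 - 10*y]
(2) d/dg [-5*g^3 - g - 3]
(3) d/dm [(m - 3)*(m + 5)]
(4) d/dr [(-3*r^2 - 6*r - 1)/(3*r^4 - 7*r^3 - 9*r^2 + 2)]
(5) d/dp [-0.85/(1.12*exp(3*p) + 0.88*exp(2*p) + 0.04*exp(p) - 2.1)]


(1) = 6*y + 6
(2) = -15*g^2 - 1
(3) = 2*m + 2
(4) = 3*(6*r^5 + 11*r^4 - 24*r^3 - 25*r^2 - 10*r - 4)/(9*r^8 - 42*r^7 - 5*r^6 + 126*r^5 + 93*r^4 - 28*r^3 - 36*r^2 + 4)
(5) = (2.856*exp(2*p) + 1.496*exp(p) + 0.034)*exp(p)/(1.12*exp(3*p) + 0.88*exp(2*p) + 0.04*exp(p) - 2.1)^2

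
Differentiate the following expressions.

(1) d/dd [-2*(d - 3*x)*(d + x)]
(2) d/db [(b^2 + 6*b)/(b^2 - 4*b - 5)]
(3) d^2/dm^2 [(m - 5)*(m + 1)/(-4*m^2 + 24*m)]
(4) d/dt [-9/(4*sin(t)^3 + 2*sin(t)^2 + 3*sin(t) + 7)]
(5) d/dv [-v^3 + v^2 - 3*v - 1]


(1) = -4*d + 4*x
(2) = 10*(-b^2 - b - 3)/(b^4 - 8*b^3 + 6*b^2 + 40*b + 25)
(3) = (-m^3 + 15*m^2/2 - 45*m + 90)/(m^3*(m^3 - 18*m^2 + 108*m - 216))
(4) = 9*(12*sin(t)^2 + 4*sin(t) + 3)*cos(t)/(-6*sin(t) + sin(3*t) + cos(2*t) - 8)^2
(5) = -3*v^2 + 2*v - 3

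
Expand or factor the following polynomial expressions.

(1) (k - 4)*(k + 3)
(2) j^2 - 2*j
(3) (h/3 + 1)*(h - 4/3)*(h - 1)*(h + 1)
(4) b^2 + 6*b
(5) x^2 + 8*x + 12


(1) = k^2 - k - 12
(2) = j*(j - 2)
(3) = h^4/3 + 5*h^3/9 - 5*h^2/3 - 5*h/9 + 4/3
(4) = b*(b + 6)
(5) = (x + 2)*(x + 6)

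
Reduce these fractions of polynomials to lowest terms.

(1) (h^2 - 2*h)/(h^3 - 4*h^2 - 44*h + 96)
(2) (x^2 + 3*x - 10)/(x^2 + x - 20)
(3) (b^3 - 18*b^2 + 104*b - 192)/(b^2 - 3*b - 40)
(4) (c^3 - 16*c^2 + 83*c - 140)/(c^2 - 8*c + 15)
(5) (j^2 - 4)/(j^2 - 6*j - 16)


(1) = h/(h^2 - 2*h - 48)
(2) = (x - 2)/(x - 4)
(3) = (b^2 - 10*b + 24)/(b + 5)
(4) = (c^2 - 11*c + 28)/(c - 3)
(5) = (j - 2)/(j - 8)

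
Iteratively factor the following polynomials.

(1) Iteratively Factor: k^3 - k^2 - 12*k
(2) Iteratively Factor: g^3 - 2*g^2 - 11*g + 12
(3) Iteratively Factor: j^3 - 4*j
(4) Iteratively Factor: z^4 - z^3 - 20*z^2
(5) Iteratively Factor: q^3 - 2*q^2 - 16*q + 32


(1) = (k)*(k^2 - k - 12) = k*(k - 4)*(k + 3)
(2) = (g - 4)*(g^2 + 2*g - 3) = (g - 4)*(g + 3)*(g - 1)
(3) = (j)*(j^2 - 4) = j*(j + 2)*(j - 2)
(4) = (z)*(z^3 - z^2 - 20*z) = z*(z + 4)*(z^2 - 5*z) = z^2*(z + 4)*(z - 5)
(5) = (q - 2)*(q^2 - 16) = (q - 4)*(q - 2)*(q + 4)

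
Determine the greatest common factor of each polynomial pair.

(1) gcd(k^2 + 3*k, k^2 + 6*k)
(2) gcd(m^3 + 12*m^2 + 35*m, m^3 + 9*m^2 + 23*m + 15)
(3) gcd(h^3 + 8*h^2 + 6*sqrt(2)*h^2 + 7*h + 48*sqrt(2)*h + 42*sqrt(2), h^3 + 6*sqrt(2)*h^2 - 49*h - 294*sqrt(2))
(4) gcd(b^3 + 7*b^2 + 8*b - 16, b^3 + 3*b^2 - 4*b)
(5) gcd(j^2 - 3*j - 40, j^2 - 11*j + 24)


(1) = gcd(k*(k + 3), k*(k + 6)) = k
(2) = m + 5
(3) = h^2 + h*(7 + 6*sqrt(2)) + 42*sqrt(2)
(4) = gcd((b - 1)*(b + 4)^2, b*(b - 1)*(b + 4)) = b^2 + 3*b - 4
(5) = j - 8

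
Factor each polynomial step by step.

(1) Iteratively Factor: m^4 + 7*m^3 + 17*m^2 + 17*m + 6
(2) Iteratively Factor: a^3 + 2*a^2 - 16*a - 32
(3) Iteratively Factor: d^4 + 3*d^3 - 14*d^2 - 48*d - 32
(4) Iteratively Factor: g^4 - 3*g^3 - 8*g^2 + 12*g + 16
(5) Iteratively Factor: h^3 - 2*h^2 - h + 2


(1) = (m + 3)*(m^3 + 4*m^2 + 5*m + 2) = (m + 1)*(m + 3)*(m^2 + 3*m + 2) = (m + 1)*(m + 2)*(m + 3)*(m + 1)
(2) = (a - 4)*(a^2 + 6*a + 8) = (a - 4)*(a + 2)*(a + 4)
(3) = (d + 1)*(d^3 + 2*d^2 - 16*d - 32) = (d + 1)*(d + 4)*(d^2 - 2*d - 8) = (d - 4)*(d + 1)*(d + 4)*(d + 2)
(4) = (g - 4)*(g^3 + g^2 - 4*g - 4) = (g - 4)*(g + 2)*(g^2 - g - 2) = (g - 4)*(g - 2)*(g + 2)*(g + 1)
(5) = (h + 1)*(h^2 - 3*h + 2) = (h - 1)*(h + 1)*(h - 2)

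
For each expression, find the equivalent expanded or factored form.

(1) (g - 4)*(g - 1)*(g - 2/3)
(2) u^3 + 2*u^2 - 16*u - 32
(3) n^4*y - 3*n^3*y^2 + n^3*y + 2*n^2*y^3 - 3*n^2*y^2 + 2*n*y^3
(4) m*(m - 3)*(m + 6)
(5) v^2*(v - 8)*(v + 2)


(1) = g^3 - 17*g^2/3 + 22*g/3 - 8/3
(2) = (u - 4)*(u + 2)*(u + 4)
(3) = n*(n - 2*y)*(n - y)*(n*y + y)
(4) = m^3 + 3*m^2 - 18*m
(5) = v^4 - 6*v^3 - 16*v^2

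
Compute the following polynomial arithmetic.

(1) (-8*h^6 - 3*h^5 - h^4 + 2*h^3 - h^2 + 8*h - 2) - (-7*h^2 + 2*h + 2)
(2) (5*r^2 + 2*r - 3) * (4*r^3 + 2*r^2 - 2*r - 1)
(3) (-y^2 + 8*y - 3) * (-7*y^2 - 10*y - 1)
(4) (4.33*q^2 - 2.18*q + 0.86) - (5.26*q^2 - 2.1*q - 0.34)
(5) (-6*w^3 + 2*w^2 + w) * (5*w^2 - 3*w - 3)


(1) = -8*h^6 - 3*h^5 - h^4 + 2*h^3 + 6*h^2 + 6*h - 4
(2) = 20*r^5 + 18*r^4 - 18*r^3 - 15*r^2 + 4*r + 3
(3) = 7*y^4 - 46*y^3 - 58*y^2 + 22*y + 3
(4) = -0.93*q^2 - 0.08*q + 1.2
(5) = -30*w^5 + 28*w^4 + 17*w^3 - 9*w^2 - 3*w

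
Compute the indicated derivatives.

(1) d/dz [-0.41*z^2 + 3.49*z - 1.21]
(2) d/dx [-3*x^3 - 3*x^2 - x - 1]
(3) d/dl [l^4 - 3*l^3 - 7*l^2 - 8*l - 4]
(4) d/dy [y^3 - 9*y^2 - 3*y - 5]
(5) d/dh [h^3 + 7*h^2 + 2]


(1) = 3.49 - 0.82*z
(2) = -9*x^2 - 6*x - 1
(3) = 4*l^3 - 9*l^2 - 14*l - 8
(4) = 3*y^2 - 18*y - 3
(5) = h*(3*h + 14)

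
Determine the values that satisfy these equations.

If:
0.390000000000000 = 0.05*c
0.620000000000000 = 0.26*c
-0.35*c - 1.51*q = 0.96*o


Then:
No Solution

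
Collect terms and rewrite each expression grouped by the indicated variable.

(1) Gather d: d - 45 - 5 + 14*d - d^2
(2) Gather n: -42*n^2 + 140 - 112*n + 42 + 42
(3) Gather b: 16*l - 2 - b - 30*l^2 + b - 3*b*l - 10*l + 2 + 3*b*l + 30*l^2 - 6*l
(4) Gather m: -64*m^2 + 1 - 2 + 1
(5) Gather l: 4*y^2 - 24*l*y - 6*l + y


(1) = -d^2 + 15*d - 50
(2) = -42*n^2 - 112*n + 224
(3) = 0
(4) = -64*m^2
(5) = l*(-24*y - 6) + 4*y^2 + y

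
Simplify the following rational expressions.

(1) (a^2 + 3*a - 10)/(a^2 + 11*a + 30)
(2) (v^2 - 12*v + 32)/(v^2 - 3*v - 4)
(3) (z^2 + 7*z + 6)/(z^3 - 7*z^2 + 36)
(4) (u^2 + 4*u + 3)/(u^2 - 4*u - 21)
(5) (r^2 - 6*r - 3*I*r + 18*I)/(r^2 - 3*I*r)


(1) = (a - 2)/(a + 6)
(2) = (v - 8)/(v + 1)
(3) = (z^2 + 7*z + 6)/(z^3 - 7*z^2 + 36)
(4) = (u + 1)/(u - 7)
(5) = (r - 6)/r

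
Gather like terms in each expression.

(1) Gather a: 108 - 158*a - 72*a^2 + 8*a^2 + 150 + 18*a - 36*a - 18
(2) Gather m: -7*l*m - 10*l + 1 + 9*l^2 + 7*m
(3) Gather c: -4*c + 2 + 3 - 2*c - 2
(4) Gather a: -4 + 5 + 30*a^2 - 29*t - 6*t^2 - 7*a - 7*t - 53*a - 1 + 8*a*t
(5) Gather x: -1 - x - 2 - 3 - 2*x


(1) = -64*a^2 - 176*a + 240
(2) = 9*l^2 - 10*l + m*(7 - 7*l) + 1
(3) = 3 - 6*c
(4) = 30*a^2 + a*(8*t - 60) - 6*t^2 - 36*t
(5) = -3*x - 6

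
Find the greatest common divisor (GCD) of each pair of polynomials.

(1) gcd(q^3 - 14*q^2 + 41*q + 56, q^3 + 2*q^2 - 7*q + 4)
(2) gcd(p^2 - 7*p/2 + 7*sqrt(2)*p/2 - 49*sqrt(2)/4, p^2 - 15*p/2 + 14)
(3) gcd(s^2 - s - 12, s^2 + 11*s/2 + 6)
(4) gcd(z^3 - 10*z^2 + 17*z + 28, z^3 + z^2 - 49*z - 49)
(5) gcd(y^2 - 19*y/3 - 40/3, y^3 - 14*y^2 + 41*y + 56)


(1) = 1
(2) = p - 7/2
(3) = gcd((s - 4)*(s + 3), (s + 3/2)*(s + 4)) = 1
(4) = gcd((z - 7)*(z - 4)*(z + 1), (z - 7)*(z + 1)*(z + 7)) = z^2 - 6*z - 7
(5) = gcd((y - 8)*(y + 5/3), (y - 8)*(y - 7)*(y + 1)) = y - 8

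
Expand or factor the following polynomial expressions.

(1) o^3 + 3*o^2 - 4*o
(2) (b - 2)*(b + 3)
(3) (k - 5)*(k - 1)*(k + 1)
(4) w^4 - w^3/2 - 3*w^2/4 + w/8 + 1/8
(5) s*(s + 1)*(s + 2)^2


(1) = o*(o - 1)*(o + 4)
(2) = b^2 + b - 6
(3) = k^3 - 5*k^2 - k + 5
(4) = (w - 1)*(w - 1/2)*(w + 1/2)^2
(5) = s^4 + 5*s^3 + 8*s^2 + 4*s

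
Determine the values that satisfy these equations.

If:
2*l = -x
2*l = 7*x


Then:
l = 0
x = 0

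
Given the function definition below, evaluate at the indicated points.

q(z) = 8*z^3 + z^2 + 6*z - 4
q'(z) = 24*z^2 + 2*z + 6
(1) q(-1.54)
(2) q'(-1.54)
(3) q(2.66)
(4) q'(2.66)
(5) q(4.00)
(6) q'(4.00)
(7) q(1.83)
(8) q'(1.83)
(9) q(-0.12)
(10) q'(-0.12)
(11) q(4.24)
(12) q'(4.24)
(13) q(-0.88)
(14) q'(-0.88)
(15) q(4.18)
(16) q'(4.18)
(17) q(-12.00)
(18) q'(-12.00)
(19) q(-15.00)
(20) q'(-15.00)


(1) = -40.09
(2) = 59.84
(3) = 169.60
(4) = 181.13
(5) = 548.00
(6) = 398.00
(7) = 59.36
(8) = 90.03
(9) = -4.72
(10) = 6.11
(11) = 649.22
(12) = 445.94
(13) = -13.96
(14) = 22.83
(15) = 622.83
(16) = 433.70
(17) = -13756.00
(18) = 3438.00
(19) = -26869.00
(20) = 5376.00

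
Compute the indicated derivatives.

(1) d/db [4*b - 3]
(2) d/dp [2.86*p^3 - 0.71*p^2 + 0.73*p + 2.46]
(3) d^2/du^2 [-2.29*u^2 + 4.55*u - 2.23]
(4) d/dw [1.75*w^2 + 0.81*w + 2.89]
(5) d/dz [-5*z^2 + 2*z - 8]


(1) = 4
(2) = 8.58*p^2 - 1.42*p + 0.73
(3) = -4.58000000000000
(4) = 3.5*w + 0.81
(5) = 2 - 10*z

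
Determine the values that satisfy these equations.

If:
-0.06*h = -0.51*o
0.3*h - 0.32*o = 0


Then:
h = 0.00
o = 0.00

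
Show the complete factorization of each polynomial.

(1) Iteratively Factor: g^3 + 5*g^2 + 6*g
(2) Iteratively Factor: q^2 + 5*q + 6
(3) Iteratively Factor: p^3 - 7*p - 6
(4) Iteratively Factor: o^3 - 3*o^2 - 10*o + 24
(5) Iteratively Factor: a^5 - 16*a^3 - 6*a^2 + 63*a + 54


(1) = (g + 3)*(g^2 + 2*g) = g*(g + 3)*(g + 2)
(2) = (q + 2)*(q + 3)
(3) = (p - 3)*(p^2 + 3*p + 2) = (p - 3)*(p + 2)*(p + 1)
(4) = (o + 3)*(o^2 - 6*o + 8) = (o - 4)*(o + 3)*(o - 2)
(5) = (a + 3)*(a^4 - 3*a^3 - 7*a^2 + 15*a + 18) = (a - 3)*(a + 3)*(a^3 - 7*a - 6) = (a - 3)^2*(a + 3)*(a^2 + 3*a + 2) = (a - 3)^2*(a + 2)*(a + 3)*(a + 1)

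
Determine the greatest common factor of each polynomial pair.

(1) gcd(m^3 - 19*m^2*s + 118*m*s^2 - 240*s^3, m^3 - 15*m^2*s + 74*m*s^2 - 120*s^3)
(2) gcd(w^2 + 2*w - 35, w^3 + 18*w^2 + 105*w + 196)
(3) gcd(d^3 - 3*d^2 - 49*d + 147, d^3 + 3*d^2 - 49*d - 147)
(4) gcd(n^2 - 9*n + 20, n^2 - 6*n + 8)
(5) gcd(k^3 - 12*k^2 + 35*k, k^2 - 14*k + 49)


(1) = m^2 - 11*m*s + 30*s^2
(2) = gcd((w - 5)*(w + 7), (w + 4)*(w + 7)^2) = w + 7
(3) = gcd((d - 7)*(d - 3)*(d + 7), (d - 7)*(d + 3)*(d + 7)) = d^2 - 49
(4) = n - 4
(5) = k - 7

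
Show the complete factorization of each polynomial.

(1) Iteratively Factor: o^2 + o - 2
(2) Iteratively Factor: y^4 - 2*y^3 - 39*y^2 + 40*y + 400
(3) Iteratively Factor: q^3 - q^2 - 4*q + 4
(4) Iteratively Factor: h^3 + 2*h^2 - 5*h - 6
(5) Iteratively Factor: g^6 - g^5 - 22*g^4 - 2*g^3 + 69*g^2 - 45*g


(1) = (o + 2)*(o - 1)
(2) = (y - 5)*(y^3 + 3*y^2 - 24*y - 80) = (y - 5)^2*(y^2 + 8*y + 16) = (y - 5)^2*(y + 4)*(y + 4)
(3) = (q + 2)*(q^2 - 3*q + 2) = (q - 2)*(q + 2)*(q - 1)
(4) = (h - 2)*(h^2 + 4*h + 3) = (h - 2)*(h + 3)*(h + 1)
(5) = (g + 3)*(g^5 - 4*g^4 - 10*g^3 + 28*g^2 - 15*g) = (g - 5)*(g + 3)*(g^4 + g^3 - 5*g^2 + 3*g) = (g - 5)*(g - 1)*(g + 3)*(g^3 + 2*g^2 - 3*g) = g*(g - 5)*(g - 1)*(g + 3)*(g^2 + 2*g - 3) = g*(g - 5)*(g - 1)^2*(g + 3)*(g + 3)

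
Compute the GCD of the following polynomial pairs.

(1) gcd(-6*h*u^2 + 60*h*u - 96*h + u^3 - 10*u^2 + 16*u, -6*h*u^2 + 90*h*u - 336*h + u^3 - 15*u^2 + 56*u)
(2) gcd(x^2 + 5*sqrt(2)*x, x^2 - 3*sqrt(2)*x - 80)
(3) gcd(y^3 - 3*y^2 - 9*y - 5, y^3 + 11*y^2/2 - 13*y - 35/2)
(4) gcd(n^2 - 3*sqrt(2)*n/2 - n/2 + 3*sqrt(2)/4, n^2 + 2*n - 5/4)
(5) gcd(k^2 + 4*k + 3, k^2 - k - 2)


(1) = gcd((-6*h + u)*(u - 8)*(u - 2), (-6*h + u)*(u - 8)*(u - 7)) = -6*h*u + 48*h + u^2 - 8*u
(2) = gcd(x*(x + 5*sqrt(2)), (x - 8*sqrt(2))*(x + 5*sqrt(2))) = x + 5*sqrt(2)
(3) = gcd((y - 5)*(y + 1)^2, (y - 5/2)*(y + 1)*(y + 7)) = y + 1
(4) = n - 1/2
(5) = k + 1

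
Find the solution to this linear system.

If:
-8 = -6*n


Then:
n = 4/3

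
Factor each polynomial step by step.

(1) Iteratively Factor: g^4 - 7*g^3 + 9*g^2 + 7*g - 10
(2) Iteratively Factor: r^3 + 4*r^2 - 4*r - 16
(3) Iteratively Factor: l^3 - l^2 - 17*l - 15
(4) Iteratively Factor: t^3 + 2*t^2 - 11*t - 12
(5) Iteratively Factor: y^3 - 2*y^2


(1) = (g - 5)*(g^3 - 2*g^2 - g + 2) = (g - 5)*(g - 2)*(g^2 - 1) = (g - 5)*(g - 2)*(g + 1)*(g - 1)
(2) = (r + 2)*(r^2 + 2*r - 8) = (r + 2)*(r + 4)*(r - 2)
(3) = (l + 3)*(l^2 - 4*l - 5) = (l + 1)*(l + 3)*(l - 5)
(4) = (t + 1)*(t^2 + t - 12) = (t - 3)*(t + 1)*(t + 4)
(5) = (y)*(y^2 - 2*y) = y*(y - 2)*(y)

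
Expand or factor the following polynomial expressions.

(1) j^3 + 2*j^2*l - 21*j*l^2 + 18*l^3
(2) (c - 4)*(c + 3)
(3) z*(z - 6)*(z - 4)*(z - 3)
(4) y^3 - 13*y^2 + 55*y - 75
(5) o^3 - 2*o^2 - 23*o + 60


(1) = (j - 3*l)*(j - l)*(j + 6*l)
(2) = c^2 - c - 12
(3) = z^4 - 13*z^3 + 54*z^2 - 72*z
(4) = (y - 5)^2*(y - 3)
(5) = (o - 4)*(o - 3)*(o + 5)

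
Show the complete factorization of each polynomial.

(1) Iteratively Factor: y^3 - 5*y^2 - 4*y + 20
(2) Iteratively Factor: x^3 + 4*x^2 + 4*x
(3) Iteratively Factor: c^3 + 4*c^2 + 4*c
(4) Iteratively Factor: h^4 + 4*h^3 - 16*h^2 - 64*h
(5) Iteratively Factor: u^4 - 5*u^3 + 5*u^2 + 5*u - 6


(1) = (y + 2)*(y^2 - 7*y + 10) = (y - 5)*(y + 2)*(y - 2)
(2) = (x)*(x^2 + 4*x + 4) = x*(x + 2)*(x + 2)
(3) = (c + 2)*(c^2 + 2*c) = (c + 2)^2*(c)
(4) = (h + 4)*(h^3 - 16*h) = (h - 4)*(h + 4)*(h^2 + 4*h) = h*(h - 4)*(h + 4)*(h + 4)
(5) = (u - 3)*(u^3 - 2*u^2 - u + 2) = (u - 3)*(u - 1)*(u^2 - u - 2) = (u - 3)*(u - 2)*(u - 1)*(u + 1)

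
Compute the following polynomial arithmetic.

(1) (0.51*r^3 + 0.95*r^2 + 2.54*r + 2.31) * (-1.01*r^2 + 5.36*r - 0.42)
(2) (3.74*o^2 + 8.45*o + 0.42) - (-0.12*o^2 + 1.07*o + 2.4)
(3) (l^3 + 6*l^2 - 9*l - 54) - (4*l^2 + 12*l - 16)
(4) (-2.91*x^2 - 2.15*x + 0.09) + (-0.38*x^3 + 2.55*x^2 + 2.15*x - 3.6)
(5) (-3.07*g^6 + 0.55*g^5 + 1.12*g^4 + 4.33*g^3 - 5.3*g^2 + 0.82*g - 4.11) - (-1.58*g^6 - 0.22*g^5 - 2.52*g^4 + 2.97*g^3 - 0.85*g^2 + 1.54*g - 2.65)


(1) = -0.5151*r^5 + 1.7741*r^4 + 2.3124*r^3 + 10.8823*r^2 + 11.3148*r - 0.9702
(2) = 3.86*o^2 + 7.38*o - 1.98
(3) = l^3 + 2*l^2 - 21*l - 38
(4) = -0.38*x^3 - 0.36*x^2 - 3.51
(5) = -1.49*g^6 + 0.77*g^5 + 3.64*g^4 + 1.36*g^3 - 4.45*g^2 - 0.72*g - 1.46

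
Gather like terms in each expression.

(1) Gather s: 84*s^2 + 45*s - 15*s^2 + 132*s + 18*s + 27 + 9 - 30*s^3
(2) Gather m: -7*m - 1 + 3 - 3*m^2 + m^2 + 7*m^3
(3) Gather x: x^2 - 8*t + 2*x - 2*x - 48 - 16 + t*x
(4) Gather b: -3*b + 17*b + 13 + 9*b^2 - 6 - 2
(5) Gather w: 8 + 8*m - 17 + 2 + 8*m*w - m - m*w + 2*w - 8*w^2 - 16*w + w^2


(1) = -30*s^3 + 69*s^2 + 195*s + 36
(2) = 7*m^3 - 2*m^2 - 7*m + 2
(3) = t*x - 8*t + x^2 - 64
(4) = 9*b^2 + 14*b + 5
(5) = 7*m - 7*w^2 + w*(7*m - 14) - 7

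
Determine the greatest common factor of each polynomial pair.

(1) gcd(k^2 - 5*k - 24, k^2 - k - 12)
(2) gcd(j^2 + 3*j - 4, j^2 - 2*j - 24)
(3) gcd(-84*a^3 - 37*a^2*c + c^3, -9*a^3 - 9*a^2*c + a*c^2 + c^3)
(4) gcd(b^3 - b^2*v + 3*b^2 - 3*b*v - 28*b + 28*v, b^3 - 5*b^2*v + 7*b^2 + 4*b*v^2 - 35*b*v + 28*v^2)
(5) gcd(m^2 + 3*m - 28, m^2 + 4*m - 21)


(1) = k + 3
(2) = gcd((j - 1)*(j + 4), (j - 6)*(j + 4)) = j + 4
(3) = gcd((-7*a + c)*(3*a + c)*(4*a + c), (-3*a + c)*(a + c)*(3*a + c)) = 3*a + c
(4) = -b^2 + b*v - 7*b + 7*v
(5) = m + 7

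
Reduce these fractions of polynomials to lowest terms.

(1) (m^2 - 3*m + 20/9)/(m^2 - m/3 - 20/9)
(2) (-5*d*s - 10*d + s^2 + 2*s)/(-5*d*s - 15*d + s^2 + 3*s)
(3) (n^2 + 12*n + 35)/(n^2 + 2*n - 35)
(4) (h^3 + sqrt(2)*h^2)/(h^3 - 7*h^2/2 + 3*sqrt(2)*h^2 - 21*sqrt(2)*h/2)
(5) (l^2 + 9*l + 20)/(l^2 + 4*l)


(1) = (3*m - 4)/(3*m + 4)
(2) = (s + 2)/(s + 3)
(3) = (n + 5)/(n - 5)
(4) = (2*h^2 + 2*sqrt(2)*h)/(2*h^2 + h*(-7 + 6*sqrt(2)) - 21*sqrt(2))
(5) = (l + 5)/l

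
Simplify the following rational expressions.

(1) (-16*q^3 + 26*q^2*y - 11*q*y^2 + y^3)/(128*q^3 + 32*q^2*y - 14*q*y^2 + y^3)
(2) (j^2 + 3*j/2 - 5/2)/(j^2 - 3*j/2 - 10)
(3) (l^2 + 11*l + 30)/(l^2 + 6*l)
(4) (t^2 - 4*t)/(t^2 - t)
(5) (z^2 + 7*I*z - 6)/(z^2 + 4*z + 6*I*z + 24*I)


(1) = (2*q^2 - 3*q*y + y^2)/(-16*q^2 - 6*q*y + y^2)
(2) = (j - 1)/(j - 4)
(3) = (l + 5)/l
(4) = (t - 4)/(t - 1)
(5) = (z + I)/(z + 4)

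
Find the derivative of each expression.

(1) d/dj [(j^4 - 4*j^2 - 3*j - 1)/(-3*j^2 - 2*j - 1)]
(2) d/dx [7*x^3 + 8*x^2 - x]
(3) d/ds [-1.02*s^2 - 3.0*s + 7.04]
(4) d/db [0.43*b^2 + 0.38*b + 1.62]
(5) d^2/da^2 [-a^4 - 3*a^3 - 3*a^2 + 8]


(1) = (-6*j^5 - 6*j^4 - 4*j^3 - j^2 + 2*j + 1)/(9*j^4 + 12*j^3 + 10*j^2 + 4*j + 1)
(2) = 21*x^2 + 16*x - 1
(3) = -2.04*s - 3.0
(4) = 0.86*b + 0.38
(5) = -12*a^2 - 18*a - 6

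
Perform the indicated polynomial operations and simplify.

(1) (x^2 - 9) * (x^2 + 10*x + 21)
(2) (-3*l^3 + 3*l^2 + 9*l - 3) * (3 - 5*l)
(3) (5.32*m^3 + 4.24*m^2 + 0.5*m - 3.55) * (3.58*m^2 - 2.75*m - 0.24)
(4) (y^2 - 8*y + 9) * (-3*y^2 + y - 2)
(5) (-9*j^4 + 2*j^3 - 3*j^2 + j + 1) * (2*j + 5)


(1) = x^4 + 10*x^3 + 12*x^2 - 90*x - 189
(2) = 15*l^4 - 24*l^3 - 36*l^2 + 42*l - 9
(3) = 19.0456*m^5 + 0.5492*m^4 - 11.1468*m^3 - 15.1016*m^2 + 9.6425*m + 0.852
(4) = -3*y^4 + 25*y^3 - 37*y^2 + 25*y - 18
(5) = -18*j^5 - 41*j^4 + 4*j^3 - 13*j^2 + 7*j + 5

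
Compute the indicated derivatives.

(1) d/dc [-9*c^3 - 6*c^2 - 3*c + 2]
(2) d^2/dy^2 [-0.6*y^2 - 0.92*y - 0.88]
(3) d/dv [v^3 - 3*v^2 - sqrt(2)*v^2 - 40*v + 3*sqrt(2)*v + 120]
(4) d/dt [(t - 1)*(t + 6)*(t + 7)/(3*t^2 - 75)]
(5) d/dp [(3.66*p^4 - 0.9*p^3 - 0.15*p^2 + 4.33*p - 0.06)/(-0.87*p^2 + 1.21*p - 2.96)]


(1) = -27*c^2 - 12*c - 3
(2) = -1.20000000000000
(3) = 3*v^2 - 6*v - 2*sqrt(2)*v - 40 + 3*sqrt(2)
(4) = (t^4 - 104*t^2 - 516*t - 725)/(3*(t^4 - 50*t^2 + 625))
(5) = (-6.3684*p^5 + 14.0688*p^4 - 45.5124*p^3 + 11.5776*p^2 + 0.7836*p - 12.7442)/(0.7569*p^4 - 2.1054*p^3 + 6.6145*p^2 - 7.1632*p + 8.7616)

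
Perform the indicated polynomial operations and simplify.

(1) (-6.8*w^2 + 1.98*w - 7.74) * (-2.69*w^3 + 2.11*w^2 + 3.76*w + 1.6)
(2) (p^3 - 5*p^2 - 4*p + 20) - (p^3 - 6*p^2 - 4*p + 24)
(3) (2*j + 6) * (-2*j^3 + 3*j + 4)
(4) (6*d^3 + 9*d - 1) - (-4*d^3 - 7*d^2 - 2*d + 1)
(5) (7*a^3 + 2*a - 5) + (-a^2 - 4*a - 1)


(1) = 18.292*w^5 - 19.6742*w^4 - 0.5696*w^3 - 19.7666*w^2 - 25.9344*w - 12.384
(2) = p^2 - 4
(3) = -4*j^4 - 12*j^3 + 6*j^2 + 26*j + 24
(4) = 10*d^3 + 7*d^2 + 11*d - 2
(5) = 7*a^3 - a^2 - 2*a - 6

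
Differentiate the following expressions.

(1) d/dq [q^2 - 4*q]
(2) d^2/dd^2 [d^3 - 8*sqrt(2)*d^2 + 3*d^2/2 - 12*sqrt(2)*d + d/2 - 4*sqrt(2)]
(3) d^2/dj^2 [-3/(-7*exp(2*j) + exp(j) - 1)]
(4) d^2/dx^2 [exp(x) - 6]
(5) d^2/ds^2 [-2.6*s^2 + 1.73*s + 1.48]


(1) = 2*q - 4
(2) = 6*d - 16*sqrt(2) + 3
(3) = 3*((1 - 28*exp(j))*(7*exp(2*j) - exp(j) + 1) + 2*(14*exp(j) - 1)^2*exp(j))*exp(j)/(7*exp(2*j) - exp(j) + 1)^3
(4) = exp(x)
(5) = -5.20000000000000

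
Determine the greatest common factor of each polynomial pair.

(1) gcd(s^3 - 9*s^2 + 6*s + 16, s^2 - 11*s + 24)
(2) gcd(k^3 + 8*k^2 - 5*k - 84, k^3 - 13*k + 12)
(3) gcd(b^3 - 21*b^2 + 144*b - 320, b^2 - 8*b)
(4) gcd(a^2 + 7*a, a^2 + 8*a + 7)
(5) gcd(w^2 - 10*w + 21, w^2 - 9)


(1) = gcd((s - 8)*(s - 2)*(s + 1), (s - 8)*(s - 3)) = s - 8
(2) = k^2 + k - 12
(3) = b - 8
(4) = gcd(a*(a + 7), (a + 1)*(a + 7)) = a + 7
(5) = gcd((w - 7)*(w - 3), (w - 3)*(w + 3)) = w - 3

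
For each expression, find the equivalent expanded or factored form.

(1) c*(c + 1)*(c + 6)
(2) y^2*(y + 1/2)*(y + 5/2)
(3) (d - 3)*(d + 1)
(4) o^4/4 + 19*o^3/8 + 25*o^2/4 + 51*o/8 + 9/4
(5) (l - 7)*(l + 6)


(1) = c^3 + 7*c^2 + 6*c
(2) = y^4 + 3*y^3 + 5*y^2/4
(3) = d^2 - 2*d - 3
(4) = (o/4 + 1/4)*(o + 1)*(o + 3/2)*(o + 6)
(5) = l^2 - l - 42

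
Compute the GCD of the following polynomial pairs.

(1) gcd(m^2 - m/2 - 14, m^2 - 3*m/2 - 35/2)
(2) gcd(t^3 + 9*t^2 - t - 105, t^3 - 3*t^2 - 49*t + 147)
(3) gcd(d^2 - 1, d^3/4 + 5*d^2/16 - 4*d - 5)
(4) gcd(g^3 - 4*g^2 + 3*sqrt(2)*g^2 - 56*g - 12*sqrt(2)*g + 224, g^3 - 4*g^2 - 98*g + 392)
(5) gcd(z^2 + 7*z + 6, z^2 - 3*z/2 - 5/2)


(1) = m + 7/2
(2) = t^2 + 4*t - 21
(3) = 1
(4) = gcd((g - 4)*(g - 4*sqrt(2))*(g + 7*sqrt(2)), (g - 4)*(g - 7*sqrt(2))*(g + 7*sqrt(2))) = g^2 + g*(-4 + 7*sqrt(2)) - 28*sqrt(2)
(5) = z + 1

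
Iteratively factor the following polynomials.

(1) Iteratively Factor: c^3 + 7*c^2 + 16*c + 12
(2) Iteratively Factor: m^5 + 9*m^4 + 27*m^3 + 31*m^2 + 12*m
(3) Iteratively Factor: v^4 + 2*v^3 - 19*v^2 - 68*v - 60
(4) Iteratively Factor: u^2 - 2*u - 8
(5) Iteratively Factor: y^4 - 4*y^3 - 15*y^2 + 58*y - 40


(1) = (c + 2)*(c^2 + 5*c + 6) = (c + 2)^2*(c + 3)
(2) = (m + 3)*(m^4 + 6*m^3 + 9*m^2 + 4*m) = m*(m + 3)*(m^3 + 6*m^2 + 9*m + 4) = m*(m + 1)*(m + 3)*(m^2 + 5*m + 4) = m*(m + 1)^2*(m + 3)*(m + 4)
(3) = (v + 2)*(v^3 - 19*v - 30) = (v + 2)^2*(v^2 - 2*v - 15) = (v - 5)*(v + 2)^2*(v + 3)
(4) = (u + 2)*(u - 4)
(5) = (y - 1)*(y^3 - 3*y^2 - 18*y + 40) = (y - 1)*(y + 4)*(y^2 - 7*y + 10) = (y - 5)*(y - 1)*(y + 4)*(y - 2)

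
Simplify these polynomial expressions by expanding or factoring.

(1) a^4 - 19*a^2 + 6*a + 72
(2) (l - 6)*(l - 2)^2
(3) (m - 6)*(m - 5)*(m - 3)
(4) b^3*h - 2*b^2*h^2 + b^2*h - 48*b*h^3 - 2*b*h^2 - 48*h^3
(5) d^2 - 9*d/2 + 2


(1) = (a - 3)^2*(a + 2)*(a + 4)
(2) = l^3 - 10*l^2 + 28*l - 24
(3) = m^3 - 14*m^2 + 63*m - 90
(4) = (b - 8*h)*(b + 6*h)*(b*h + h)
(5) = (d - 4)*(d - 1/2)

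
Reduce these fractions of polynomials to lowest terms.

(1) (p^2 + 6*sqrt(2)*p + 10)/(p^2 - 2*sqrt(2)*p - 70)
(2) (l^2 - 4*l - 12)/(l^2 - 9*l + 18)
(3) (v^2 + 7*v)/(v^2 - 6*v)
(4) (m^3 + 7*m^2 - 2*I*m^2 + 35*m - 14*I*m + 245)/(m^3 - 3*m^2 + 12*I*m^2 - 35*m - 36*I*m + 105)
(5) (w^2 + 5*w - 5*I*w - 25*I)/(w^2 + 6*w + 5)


(1) = (p + sqrt(2))/(p - 7*sqrt(2))
(2) = (l + 2)/(l - 3)
(3) = (v + 7)/(v - 6)
(4) = (m^2 + m*(7 - 7*I) - 49*I)/(m^2 + m*(-3 + 7*I) - 21*I)
(5) = (w - 5*I)/(w + 1)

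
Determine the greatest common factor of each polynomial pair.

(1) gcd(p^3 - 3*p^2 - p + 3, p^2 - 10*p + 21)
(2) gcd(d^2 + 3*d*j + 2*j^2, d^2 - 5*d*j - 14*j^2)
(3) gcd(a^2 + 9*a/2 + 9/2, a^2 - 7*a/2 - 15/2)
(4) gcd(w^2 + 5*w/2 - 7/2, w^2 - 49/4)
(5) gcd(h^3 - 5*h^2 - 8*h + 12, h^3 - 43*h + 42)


(1) = gcd((p - 3)*(p - 1)*(p + 1), (p - 7)*(p - 3)) = p - 3
(2) = gcd((d + j)*(d + 2*j), (d - 7*j)*(d + 2*j)) = d + 2*j
(3) = gcd((a + 3/2)*(a + 3), (a - 5)*(a + 3/2)) = a + 3/2
(4) = w + 7/2
(5) = gcd((h - 6)*(h - 1)*(h + 2), (h - 6)*(h - 1)*(h + 7)) = h^2 - 7*h + 6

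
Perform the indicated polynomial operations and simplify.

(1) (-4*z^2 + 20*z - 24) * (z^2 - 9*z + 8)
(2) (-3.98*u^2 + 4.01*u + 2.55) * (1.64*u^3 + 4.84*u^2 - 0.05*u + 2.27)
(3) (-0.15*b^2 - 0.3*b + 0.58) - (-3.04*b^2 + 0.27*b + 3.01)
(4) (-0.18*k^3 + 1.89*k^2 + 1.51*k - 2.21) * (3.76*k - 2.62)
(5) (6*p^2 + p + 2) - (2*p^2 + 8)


(1) = -4*z^4 + 56*z^3 - 236*z^2 + 376*z - 192
(2) = -6.5272*u^5 - 12.6868*u^4 + 23.7894*u^3 + 3.1069*u^2 + 8.9752*u + 5.7885
(3) = 2.89*b^2 - 0.57*b - 2.43
(4) = -0.6768*k^4 + 7.578*k^3 + 0.7258*k^2 - 12.2658*k + 5.7902
(5) = 4*p^2 + p - 6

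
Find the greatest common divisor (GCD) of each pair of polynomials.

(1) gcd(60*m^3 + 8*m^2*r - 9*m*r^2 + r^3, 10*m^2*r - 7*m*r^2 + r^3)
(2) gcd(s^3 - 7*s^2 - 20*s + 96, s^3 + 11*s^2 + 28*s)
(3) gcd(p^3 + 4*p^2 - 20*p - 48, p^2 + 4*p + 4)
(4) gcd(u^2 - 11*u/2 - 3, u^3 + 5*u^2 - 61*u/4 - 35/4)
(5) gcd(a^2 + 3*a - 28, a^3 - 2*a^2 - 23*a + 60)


(1) = gcd((-6*m + r)*(-5*m + r)*(2*m + r), r*(-5*m + r)*(-2*m + r)) = -5*m + r
(2) = s + 4
(3) = gcd((p - 4)*(p + 2)*(p + 6), (p + 2)^2) = p + 2
(4) = gcd((u - 6)*(u + 1/2), (u - 5/2)*(u + 1/2)*(u + 7)) = u + 1/2
(5) = a - 4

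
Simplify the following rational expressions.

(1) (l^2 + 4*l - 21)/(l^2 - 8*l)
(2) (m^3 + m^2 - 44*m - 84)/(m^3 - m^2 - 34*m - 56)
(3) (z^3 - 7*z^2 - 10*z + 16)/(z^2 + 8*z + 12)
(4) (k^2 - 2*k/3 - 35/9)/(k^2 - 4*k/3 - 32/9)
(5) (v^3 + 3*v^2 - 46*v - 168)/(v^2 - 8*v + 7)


(1) = (l^2 + 4*l - 21)/(l^2 - 8*l)
(2) = (m + 6)/(m + 4)
(3) = (z^2 - 9*z + 8)/(z + 6)
(4) = (9*k^2 - 6*k - 35)/(9*k^2 - 12*k - 32)
(5) = (v^2 + 10*v + 24)/(v - 1)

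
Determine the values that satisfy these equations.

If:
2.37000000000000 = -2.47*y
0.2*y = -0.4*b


Then:
b = 0.48
y = -0.96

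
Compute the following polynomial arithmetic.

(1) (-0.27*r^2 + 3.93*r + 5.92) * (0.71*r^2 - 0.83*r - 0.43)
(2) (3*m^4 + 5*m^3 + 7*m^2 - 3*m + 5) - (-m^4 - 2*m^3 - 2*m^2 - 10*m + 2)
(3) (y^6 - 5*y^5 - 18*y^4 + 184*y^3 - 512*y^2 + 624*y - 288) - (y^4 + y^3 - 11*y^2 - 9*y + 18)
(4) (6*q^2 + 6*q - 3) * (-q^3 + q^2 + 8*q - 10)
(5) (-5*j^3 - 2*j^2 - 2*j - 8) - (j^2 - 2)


(1) = -0.1917*r^4 + 3.0144*r^3 + 1.0574*r^2 - 6.6035*r - 2.5456
(2) = 4*m^4 + 7*m^3 + 9*m^2 + 7*m + 3
(3) = y^6 - 5*y^5 - 19*y^4 + 183*y^3 - 501*y^2 + 633*y - 306
(4) = -6*q^5 + 57*q^3 - 15*q^2 - 84*q + 30
(5) = -5*j^3 - 3*j^2 - 2*j - 6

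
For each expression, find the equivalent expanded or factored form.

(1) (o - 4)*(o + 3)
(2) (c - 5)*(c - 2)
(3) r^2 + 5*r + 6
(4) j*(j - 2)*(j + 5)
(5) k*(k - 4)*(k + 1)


(1) = o^2 - o - 12
(2) = c^2 - 7*c + 10
(3) = (r + 2)*(r + 3)
(4) = j^3 + 3*j^2 - 10*j
(5) = k^3 - 3*k^2 - 4*k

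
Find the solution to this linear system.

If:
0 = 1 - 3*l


Then:
l = 1/3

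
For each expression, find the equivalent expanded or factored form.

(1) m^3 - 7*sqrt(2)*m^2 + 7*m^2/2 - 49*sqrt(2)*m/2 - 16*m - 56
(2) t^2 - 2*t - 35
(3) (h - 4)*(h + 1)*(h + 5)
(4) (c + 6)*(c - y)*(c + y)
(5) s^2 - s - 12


(1) = (m + 7/2)*(m - 8*sqrt(2))*(m + sqrt(2))
(2) = (t - 7)*(t + 5)
(3) = h^3 + 2*h^2 - 19*h - 20
(4) = c^3 + 6*c^2 - c*y^2 - 6*y^2
(5) = (s - 4)*(s + 3)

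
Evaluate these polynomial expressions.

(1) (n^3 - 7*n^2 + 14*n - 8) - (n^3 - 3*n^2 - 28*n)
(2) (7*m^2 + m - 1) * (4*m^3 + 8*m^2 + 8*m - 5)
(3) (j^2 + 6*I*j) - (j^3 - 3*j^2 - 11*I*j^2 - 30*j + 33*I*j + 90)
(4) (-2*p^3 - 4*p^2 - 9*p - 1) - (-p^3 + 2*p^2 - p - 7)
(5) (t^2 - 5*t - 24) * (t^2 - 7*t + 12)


(1) = -4*n^2 + 42*n - 8
(2) = 28*m^5 + 60*m^4 + 60*m^3 - 35*m^2 - 13*m + 5
(3) = -j^3 + 4*j^2 + 11*I*j^2 + 30*j - 27*I*j - 90
(4) = -p^3 - 6*p^2 - 8*p + 6
(5) = t^4 - 12*t^3 + 23*t^2 + 108*t - 288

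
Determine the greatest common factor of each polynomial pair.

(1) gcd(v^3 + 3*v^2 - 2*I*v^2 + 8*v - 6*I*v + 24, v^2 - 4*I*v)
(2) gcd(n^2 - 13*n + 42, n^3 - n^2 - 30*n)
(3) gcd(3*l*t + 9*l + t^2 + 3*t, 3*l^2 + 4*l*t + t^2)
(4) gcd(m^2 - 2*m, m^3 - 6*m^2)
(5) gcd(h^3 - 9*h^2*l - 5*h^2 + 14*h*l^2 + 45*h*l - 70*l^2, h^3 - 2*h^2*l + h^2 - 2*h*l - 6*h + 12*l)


(1) = v - 4*I
(2) = n - 6
(3) = gcd((3*l + t)*(t + 3), (l + t)*(3*l + t)) = 3*l + t
(4) = m
(5) = h - 2*l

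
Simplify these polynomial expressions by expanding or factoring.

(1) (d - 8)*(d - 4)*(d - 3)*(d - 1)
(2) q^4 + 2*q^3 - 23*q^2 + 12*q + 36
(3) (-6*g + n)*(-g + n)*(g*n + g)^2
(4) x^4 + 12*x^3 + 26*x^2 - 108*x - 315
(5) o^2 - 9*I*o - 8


(1) = d^4 - 16*d^3 + 83*d^2 - 164*d + 96
(2) = (q - 3)*(q - 2)*(q + 1)*(q + 6)
(3) = 6*g^4*n^2 + 12*g^4*n + 6*g^4 - 7*g^3*n^3 - 14*g^3*n^2 - 7*g^3*n + g^2*n^4 + 2*g^2*n^3 + g^2*n^2
(4) = (x - 3)*(x + 3)*(x + 5)*(x + 7)
(5) = (o - 8*I)*(o - I)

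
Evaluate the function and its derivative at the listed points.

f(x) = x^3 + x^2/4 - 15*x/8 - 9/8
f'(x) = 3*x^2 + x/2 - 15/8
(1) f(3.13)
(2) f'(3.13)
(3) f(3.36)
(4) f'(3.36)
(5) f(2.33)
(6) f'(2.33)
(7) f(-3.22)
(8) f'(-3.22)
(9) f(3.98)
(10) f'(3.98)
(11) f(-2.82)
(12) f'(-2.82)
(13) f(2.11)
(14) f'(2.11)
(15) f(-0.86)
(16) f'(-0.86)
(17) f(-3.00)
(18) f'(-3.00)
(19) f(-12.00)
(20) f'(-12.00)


(1) = 26.12
(2) = 29.08
(3) = 33.33
(4) = 33.67
(5) = 8.51
(6) = 15.58
(7) = -25.88
(8) = 27.62
(9) = 58.42
(10) = 47.64
(11) = -16.28
(12) = 20.57
(13) = 5.43
(14) = 12.54
(15) = 0.04
(16) = -0.09
(17) = -20.25
(18) = 23.62
(19) = -1670.62
(20) = 424.12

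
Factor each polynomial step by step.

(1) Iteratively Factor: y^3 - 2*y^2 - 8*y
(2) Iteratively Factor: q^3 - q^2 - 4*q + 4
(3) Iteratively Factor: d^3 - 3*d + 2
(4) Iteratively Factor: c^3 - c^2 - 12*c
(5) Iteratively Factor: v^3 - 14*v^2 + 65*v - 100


(1) = (y - 4)*(y^2 + 2*y) = (y - 4)*(y + 2)*(y)
(2) = (q - 1)*(q^2 - 4) = (q - 2)*(q - 1)*(q + 2)
(3) = (d - 1)*(d^2 + d - 2) = (d - 1)^2*(d + 2)
(4) = (c - 4)*(c^2 + 3*c) = (c - 4)*(c + 3)*(c)
(5) = (v - 5)*(v^2 - 9*v + 20) = (v - 5)*(v - 4)*(v - 5)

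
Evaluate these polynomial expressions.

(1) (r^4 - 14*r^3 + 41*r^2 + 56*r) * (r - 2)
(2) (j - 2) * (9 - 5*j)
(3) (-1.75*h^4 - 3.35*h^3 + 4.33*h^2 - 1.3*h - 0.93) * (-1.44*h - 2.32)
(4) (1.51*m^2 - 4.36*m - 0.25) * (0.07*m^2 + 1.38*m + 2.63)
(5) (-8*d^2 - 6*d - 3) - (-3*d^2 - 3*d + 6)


(1) = r^5 - 16*r^4 + 69*r^3 - 26*r^2 - 112*r
(2) = -5*j^2 + 19*j - 18
(3) = 2.52*h^5 + 8.884*h^4 + 1.5368*h^3 - 8.1736*h^2 + 4.3552*h + 2.1576
(4) = 0.1057*m^4 + 1.7786*m^3 - 2.063*m^2 - 11.8118*m - 0.6575
(5) = -5*d^2 - 3*d - 9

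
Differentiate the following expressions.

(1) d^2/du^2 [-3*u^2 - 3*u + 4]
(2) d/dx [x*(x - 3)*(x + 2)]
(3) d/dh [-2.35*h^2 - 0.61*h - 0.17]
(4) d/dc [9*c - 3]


(1) = -6
(2) = 3*x^2 - 2*x - 6
(3) = -4.7*h - 0.61
(4) = 9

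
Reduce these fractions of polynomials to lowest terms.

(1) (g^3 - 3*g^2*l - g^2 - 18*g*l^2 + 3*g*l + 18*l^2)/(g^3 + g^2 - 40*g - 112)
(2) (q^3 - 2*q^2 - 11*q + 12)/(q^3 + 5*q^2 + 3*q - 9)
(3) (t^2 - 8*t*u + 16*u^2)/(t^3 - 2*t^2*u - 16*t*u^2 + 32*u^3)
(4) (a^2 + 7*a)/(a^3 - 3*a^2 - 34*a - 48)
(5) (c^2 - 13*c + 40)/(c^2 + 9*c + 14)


(1) = (g^3 - 3*g^2*l - g^2 - 18*g*l^2 + 3*g*l + 18*l^2)/(g^3 + g^2 - 40*g - 112)
(2) = (q - 4)/(q + 3)
(3) = (t - 4*u)/(t^2 + 2*t*u - 8*u^2)
(4) = (a^2 + 7*a)/(a^3 - 3*a^2 - 34*a - 48)
(5) = (c^2 - 13*c + 40)/(c^2 + 9*c + 14)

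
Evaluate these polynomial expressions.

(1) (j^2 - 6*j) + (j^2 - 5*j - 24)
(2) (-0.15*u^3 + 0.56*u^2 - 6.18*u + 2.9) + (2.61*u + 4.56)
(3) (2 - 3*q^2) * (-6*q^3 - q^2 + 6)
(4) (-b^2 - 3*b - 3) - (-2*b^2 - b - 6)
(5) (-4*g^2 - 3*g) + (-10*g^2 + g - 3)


(1) = 2*j^2 - 11*j - 24
(2) = -0.15*u^3 + 0.56*u^2 - 3.57*u + 7.46
(3) = 18*q^5 + 3*q^4 - 12*q^3 - 20*q^2 + 12
(4) = b^2 - 2*b + 3
(5) = -14*g^2 - 2*g - 3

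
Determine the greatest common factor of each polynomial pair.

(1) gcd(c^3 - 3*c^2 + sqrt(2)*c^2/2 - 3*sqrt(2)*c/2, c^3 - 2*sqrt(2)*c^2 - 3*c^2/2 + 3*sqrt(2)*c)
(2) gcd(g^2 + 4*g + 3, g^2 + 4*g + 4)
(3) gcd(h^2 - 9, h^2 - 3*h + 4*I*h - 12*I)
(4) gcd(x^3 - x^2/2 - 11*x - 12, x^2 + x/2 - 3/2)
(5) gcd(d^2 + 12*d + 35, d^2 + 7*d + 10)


(1) = c
(2) = gcd((g + 1)*(g + 3), (g + 2)^2) = 1
(3) = h - 3
(4) = x + 3/2
(5) = d + 5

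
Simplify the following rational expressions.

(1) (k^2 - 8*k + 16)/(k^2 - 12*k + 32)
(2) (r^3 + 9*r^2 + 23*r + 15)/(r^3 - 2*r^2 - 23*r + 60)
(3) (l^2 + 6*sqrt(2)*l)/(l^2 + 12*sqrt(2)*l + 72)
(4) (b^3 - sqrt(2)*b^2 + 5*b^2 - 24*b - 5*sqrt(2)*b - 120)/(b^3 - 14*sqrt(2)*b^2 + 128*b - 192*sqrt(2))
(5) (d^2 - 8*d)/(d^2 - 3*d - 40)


(1) = (k - 4)/(k - 8)
(2) = (r^2 + 4*r + 3)/(r^2 - 7*r + 12)
(3) = l/(l + 6*sqrt(2))
(4) = (b^2 + b*(3*sqrt(2) + 5) + 15*sqrt(2))/(b^2 - 10*sqrt(2)*b + 48)
(5) = d/(d + 5)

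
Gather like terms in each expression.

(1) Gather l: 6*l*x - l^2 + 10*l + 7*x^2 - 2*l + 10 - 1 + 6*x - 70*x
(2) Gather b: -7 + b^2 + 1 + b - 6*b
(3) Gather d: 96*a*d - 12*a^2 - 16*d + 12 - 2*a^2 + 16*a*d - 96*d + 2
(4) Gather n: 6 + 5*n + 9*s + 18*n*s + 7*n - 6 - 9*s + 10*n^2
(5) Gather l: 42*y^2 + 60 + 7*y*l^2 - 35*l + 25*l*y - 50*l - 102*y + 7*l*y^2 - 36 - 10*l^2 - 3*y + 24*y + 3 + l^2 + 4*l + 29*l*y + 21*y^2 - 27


(1) = -l^2 + l*(6*x + 8) + 7*x^2 - 64*x + 9
(2) = b^2 - 5*b - 6
(3) = -14*a^2 + d*(112*a - 112) + 14
(4) = 10*n^2 + n*(18*s + 12)
(5) = l^2*(7*y - 9) + l*(7*y^2 + 54*y - 81) + 63*y^2 - 81*y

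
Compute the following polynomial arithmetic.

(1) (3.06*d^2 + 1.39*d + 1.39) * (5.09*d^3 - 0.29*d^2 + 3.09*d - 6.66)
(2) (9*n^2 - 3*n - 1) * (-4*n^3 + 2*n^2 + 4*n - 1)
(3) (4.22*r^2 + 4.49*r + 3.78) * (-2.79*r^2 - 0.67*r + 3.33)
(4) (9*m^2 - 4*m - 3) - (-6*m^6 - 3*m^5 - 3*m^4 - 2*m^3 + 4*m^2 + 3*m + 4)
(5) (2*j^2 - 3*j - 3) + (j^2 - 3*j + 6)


(1) = 15.5754*d^5 + 6.1877*d^4 + 16.1274*d^3 - 16.4876*d^2 - 4.9623*d - 9.2574
(2) = -36*n^5 + 30*n^4 + 34*n^3 - 23*n^2 - n + 1
(3) = -11.7738*r^4 - 15.3545*r^3 + 0.4981*r^2 + 12.4191*r + 12.5874
(4) = 6*m^6 + 3*m^5 + 3*m^4 + 2*m^3 + 5*m^2 - 7*m - 7
(5) = 3*j^2 - 6*j + 3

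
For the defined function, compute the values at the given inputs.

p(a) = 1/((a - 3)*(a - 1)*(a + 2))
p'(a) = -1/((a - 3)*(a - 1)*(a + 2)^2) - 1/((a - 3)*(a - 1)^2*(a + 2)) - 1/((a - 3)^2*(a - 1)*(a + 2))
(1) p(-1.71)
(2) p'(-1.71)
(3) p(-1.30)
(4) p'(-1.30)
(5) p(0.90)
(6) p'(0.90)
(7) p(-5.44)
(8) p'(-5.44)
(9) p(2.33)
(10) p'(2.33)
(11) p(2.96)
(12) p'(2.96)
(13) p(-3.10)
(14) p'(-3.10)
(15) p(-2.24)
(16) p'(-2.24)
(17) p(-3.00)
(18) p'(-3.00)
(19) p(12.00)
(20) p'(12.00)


(1) = 0.27
(2) = -0.77
(3) = 0.14
(4) = -0.11
(5) = 1.64
(6) = 16.64
(7) = -0.01
(8) = -0.00
(9) = -0.26
(10) = -0.13
(11) = -2.57
(12) = -62.46
(13) = -0.04
(14) = -0.05
(15) = -0.25
(16) = -1.15
(17) = -0.04
(18) = -0.06
(19) = 0.00
(20) = -0.00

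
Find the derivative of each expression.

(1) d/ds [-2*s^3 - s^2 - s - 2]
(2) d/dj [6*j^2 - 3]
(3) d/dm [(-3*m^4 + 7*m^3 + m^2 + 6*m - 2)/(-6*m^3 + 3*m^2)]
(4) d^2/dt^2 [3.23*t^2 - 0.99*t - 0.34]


(1) = -6*s^2 - 2*s - 1
(2) = 12*j
(3) = (6*m^5 - 6*m^4 + 9*m^3 + 24*m^2 - 18*m + 4)/(3*m^3*(4*m^2 - 4*m + 1))
(4) = 6.46000000000000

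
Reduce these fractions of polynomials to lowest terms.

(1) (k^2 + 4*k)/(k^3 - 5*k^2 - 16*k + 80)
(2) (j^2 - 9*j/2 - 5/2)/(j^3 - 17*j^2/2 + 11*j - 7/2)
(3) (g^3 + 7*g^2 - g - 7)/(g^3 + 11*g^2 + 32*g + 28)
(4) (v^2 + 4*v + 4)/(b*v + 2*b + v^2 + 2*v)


(1) = k/(k^2 - 9*k + 20)
(2) = (2*j^2 - 9*j - 5)/(2*j^3 - 17*j^2 + 22*j - 7)
(3) = (g^2 - 1)/(g^2 + 4*g + 4)
(4) = (v + 2)/(b + v)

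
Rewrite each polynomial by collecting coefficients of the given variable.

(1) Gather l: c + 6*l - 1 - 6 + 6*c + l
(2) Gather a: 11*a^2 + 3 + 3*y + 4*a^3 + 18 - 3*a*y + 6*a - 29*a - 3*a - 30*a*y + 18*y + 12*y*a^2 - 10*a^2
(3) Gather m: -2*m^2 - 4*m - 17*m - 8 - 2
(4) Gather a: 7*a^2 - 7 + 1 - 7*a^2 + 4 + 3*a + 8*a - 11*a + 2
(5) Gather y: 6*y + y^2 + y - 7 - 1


(1) = 7*c + 7*l - 7
(2) = 4*a^3 + a^2*(12*y + 1) + a*(-33*y - 26) + 21*y + 21
(3) = -2*m^2 - 21*m - 10
(4) = 0
(5) = y^2 + 7*y - 8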